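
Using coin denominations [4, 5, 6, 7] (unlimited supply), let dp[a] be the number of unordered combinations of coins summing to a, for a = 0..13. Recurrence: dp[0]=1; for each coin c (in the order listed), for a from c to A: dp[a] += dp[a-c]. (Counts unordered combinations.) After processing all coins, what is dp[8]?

after  coin     0     1     2     3     4     5     6     7     8     9    10    11    12    13
          4     1     0     0     0     1     0     0     0     1     0     0     0     1     0
          5     1     0     0     0     1     1     0     0     1     1     1     0     1     1
          6     1     0     0     0     1     1     1     0     1     1     2     1     2     1
          7     1     0     0     0     1     1     1     1     1     1     2     2     3     2

1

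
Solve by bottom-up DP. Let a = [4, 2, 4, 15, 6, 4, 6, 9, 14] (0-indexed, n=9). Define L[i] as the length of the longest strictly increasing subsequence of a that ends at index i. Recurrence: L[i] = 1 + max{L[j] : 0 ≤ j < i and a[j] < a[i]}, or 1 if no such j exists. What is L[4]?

3

   i    0    1    2    3    4    5    6    7    8
a[i]    4    2    4   15    6    4    6    9   14
L[i]    1    1    2    3    3    2    3    4    5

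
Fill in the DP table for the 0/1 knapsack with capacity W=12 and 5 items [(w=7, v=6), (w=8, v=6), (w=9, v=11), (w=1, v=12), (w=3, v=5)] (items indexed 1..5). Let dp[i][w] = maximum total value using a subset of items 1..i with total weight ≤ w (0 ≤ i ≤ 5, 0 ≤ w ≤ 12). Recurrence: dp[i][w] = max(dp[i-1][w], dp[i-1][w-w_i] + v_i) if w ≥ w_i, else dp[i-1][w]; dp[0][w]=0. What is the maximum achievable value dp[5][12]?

i\w   0   1   2   3   4   5   6   7   8   9  10  11  12
  0   0   0   0   0   0   0   0   0   0   0   0   0   0
  1   0   0   0   0   0   0   0   6   6   6   6   6   6
  2   0   0   0   0   0   0   0   6   6   6   6   6   6
  3   0   0   0   0   0   0   0   6   6  11  11  11  11
  4   0  12  12  12  12  12  12  12  18  18  23  23  23
  5   0  12  12  12  17  17  17  17  18  18  23  23  23

23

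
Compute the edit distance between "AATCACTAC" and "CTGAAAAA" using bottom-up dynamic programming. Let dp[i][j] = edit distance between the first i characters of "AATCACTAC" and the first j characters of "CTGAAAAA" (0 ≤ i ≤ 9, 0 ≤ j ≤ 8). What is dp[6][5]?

4

   ''  C  T  G  A  A  A  A  A
''  0  1  2  3  4  5  6  7  8
 A  1  1  2  3  3  4  5  6  7
 A  2  2  2  3  3  3  4  5  6
 T  3  3  2  3  4  4  4  5  6
 C  4  3  3  3  4  5  5  5  6
 A  5  4  4  4  3  4  5  5  5
 C  6  5  5  5  4  4  5  6  6
 T  7  6  5  6  5  5  5  6  7
 A  8  7  6  6  6  5  5  5  6
 C  9  8  7  7  7  6  6  6  6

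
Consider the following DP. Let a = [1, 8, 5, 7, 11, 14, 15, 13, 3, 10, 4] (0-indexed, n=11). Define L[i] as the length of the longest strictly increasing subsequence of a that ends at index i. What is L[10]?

3

   i    0    1    2    3    4    5    6    7    8    9   10
a[i]    1    8    5    7   11   14   15   13    3   10    4
L[i]    1    2    2    3    4    5    6    5    2    4    3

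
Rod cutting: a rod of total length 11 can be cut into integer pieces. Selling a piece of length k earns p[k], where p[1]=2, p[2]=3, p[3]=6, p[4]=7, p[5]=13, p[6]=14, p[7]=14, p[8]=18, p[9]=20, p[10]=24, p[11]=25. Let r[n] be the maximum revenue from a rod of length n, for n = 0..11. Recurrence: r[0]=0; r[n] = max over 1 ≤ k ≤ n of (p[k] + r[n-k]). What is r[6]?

   n    0    1    2    3    4    5    6    7    8    9   10   11
r[n]    0    2    4    6    8   13   15   17   19   21   26   28

15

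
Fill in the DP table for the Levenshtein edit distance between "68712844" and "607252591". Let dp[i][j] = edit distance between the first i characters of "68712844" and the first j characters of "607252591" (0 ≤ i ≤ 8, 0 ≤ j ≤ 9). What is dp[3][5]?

3

   ''  6  0  7  2  5  2  5  9  1
''  0  1  2  3  4  5  6  7  8  9
 6  1  0  1  2  3  4  5  6  7  8
 8  2  1  1  2  3  4  5  6  7  8
 7  3  2  2  1  2  3  4  5  6  7
 1  4  3  3  2  2  3  4  5  6  6
 2  5  4  4  3  2  3  3  4  5  6
 8  6  5  5  4  3  3  4  4  5  6
 4  7  6  6  5  4  4  4  5  5  6
 4  8  7  7  6  5  5  5  5  6  6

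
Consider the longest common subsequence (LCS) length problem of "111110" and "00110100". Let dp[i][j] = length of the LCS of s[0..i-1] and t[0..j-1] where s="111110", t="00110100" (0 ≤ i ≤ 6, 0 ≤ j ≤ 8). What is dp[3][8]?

3

   ''  0  0  1  1  0  1  0  0
''  0  0  0  0  0  0  0  0  0
 1  0  0  0  1  1  1  1  1  1
 1  0  0  0  1  2  2  2  2  2
 1  0  0  0  1  2  2  3  3  3
 1  0  0  0  1  2  2  3  3  3
 1  0  0  0  1  2  2  3  3  3
 0  0  1  1  1  2  3  3  4  4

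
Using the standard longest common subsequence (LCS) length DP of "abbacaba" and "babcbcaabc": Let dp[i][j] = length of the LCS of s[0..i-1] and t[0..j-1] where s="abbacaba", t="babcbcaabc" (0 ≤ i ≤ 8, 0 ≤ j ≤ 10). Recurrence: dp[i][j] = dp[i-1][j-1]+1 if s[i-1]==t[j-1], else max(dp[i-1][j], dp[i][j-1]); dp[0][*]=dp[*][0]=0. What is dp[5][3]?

   ''  b  a  b  c  b  c  a  a  b  c
''  0  0  0  0  0  0  0  0  0  0  0
 a  0  0  1  1  1  1  1  1  1  1  1
 b  0  1  1  2  2  2  2  2  2  2  2
 b  0  1  1  2  2  3  3  3  3  3  3
 a  0  1  2  2  2  3  3  4  4  4  4
 c  0  1  2  2  3  3  4  4  4  4  5
 a  0  1  2  2  3  3  4  5  5  5  5
 b  0  1  2  3  3  4  4  5  5  6  6
 a  0  1  2  3  3  4  4  5  6  6  6

2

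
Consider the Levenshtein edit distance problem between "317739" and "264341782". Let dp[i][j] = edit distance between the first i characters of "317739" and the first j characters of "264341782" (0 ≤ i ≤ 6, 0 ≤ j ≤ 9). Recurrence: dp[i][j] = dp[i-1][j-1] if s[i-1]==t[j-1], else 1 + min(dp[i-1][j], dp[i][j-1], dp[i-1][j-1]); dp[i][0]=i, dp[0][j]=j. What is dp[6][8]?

7

   ''  2  6  4  3  4  1  7  8  2
''  0  1  2  3  4  5  6  7  8  9
 3  1  1  2  3  3  4  5  6  7  8
 1  2  2  2  3  4  4  4  5  6  7
 7  3  3  3  3  4  5  5  4  5  6
 7  4  4  4  4  4  5  6  5  5  6
 3  5  5  5  5  4  5  6  6  6  6
 9  6  6  6  6  5  5  6  7  7  7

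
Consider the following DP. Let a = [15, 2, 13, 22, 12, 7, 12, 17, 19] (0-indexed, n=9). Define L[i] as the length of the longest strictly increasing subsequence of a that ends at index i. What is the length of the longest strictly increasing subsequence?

   i    0    1    2    3    4    5    6    7    8
a[i]   15    2   13   22   12    7   12   17   19
L[i]    1    1    2    3    2    2    3    4    5

5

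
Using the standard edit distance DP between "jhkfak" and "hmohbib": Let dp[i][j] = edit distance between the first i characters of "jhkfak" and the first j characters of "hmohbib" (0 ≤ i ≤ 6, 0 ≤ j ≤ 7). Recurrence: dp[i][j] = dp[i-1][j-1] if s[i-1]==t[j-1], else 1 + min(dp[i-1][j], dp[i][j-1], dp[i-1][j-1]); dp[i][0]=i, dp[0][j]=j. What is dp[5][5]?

   ''  h  m  o  h  b  i  b
''  0  1  2  3  4  5  6  7
 j  1  1  2  3  4  5  6  7
 h  2  1  2  3  3  4  5  6
 k  3  2  2  3  4  4  5  6
 f  4  3  3  3  4  5  5  6
 a  5  4  4  4  4  5  6  6
 k  6  5  5  5  5  5  6  7

5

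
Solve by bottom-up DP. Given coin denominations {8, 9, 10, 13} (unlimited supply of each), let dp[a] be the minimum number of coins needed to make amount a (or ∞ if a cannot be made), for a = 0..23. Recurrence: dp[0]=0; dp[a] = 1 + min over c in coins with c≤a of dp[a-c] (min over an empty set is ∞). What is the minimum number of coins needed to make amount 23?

2

 a  0  1  2  3  4  5  6  7  8  9 10 11 12 13 14 15 16 17 18 19 20 21 22 23
dp  0  -  -  -  -  -  -  -  1  1  1  -  -  1  -  -  2  2  2  2  2  2  2  2
(- denotes ∞ / unreachable)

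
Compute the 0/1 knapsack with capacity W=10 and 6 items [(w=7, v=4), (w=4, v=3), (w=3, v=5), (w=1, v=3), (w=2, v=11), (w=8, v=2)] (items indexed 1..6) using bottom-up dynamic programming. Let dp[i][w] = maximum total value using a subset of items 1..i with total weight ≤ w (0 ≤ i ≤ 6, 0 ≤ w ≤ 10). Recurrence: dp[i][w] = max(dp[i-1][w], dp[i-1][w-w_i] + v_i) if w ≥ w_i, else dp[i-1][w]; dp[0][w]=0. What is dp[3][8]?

i\w   0   1   2   3   4   5   6   7   8   9  10
  0   0   0   0   0   0   0   0   0   0   0   0
  1   0   0   0   0   0   0   0   4   4   4   4
  2   0   0   0   0   3   3   3   4   4   4   4
  3   0   0   0   5   5   5   5   8   8   8   9
  4   0   3   3   5   8   8   8   8  11  11  11
  5   0   3  11  14  14  16  19  19  19  19  22
  6   0   3  11  14  14  16  19  19  19  19  22

8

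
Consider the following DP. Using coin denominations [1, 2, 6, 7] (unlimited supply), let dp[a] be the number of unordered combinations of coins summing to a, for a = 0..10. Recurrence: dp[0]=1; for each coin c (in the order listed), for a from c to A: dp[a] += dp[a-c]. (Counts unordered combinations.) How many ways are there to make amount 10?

after  coin     0     1     2     3     4     5     6     7     8     9    10
          1     1     1     1     1     1     1     1     1     1     1     1
          2     1     1     2     2     3     3     4     4     5     5     6
          6     1     1     2     2     3     3     5     5     7     7     9
          7     1     1     2     2     3     3     5     6     8     9    11

11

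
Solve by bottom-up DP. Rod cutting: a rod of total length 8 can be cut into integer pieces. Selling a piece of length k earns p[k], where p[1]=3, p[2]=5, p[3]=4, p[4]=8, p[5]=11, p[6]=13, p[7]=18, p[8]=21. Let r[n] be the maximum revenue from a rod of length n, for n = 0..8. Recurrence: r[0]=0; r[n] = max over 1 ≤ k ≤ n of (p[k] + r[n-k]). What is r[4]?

   n    0    1    2    3    4    5    6    7    8
r[n]    0    3    6    9   12   15   18   21   24

12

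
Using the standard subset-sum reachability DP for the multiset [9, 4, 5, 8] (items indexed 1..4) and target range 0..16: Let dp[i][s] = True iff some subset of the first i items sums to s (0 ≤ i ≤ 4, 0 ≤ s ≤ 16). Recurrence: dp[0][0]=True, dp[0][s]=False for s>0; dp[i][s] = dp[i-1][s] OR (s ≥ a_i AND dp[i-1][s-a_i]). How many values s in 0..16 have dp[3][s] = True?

i\s   0   1   2   3   4   5   6   7   8   9  10  11  12  13  14  15  16
  0   T   F   F   F   F   F   F   F   F   F   F   F   F   F   F   F   F
  1   T   F   F   F   F   F   F   F   F   T   F   F   F   F   F   F   F
  2   T   F   F   F   T   F   F   F   F   T   F   F   F   T   F   F   F
  3   T   F   F   F   T   T   F   F   F   T   F   F   F   T   T   F   F
  4   T   F   F   F   T   T   F   F   T   T   F   F   T   T   T   F   F

6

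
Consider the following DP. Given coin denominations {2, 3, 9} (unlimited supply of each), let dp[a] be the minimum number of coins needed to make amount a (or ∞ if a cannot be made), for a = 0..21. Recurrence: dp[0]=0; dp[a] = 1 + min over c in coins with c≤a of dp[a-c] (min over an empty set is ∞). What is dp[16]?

4

 a  0  1  2  3  4  5  6  7  8  9 10 11 12 13 14 15 16 17 18 19 20 21
dp  0  -  1  1  2  2  2  3  3  1  4  2  2  3  3  3  4  4  2  5  3  3
(- denotes ∞ / unreachable)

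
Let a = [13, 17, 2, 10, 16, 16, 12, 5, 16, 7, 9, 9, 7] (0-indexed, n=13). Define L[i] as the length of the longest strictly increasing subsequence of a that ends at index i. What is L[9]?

3

   i    0    1    2    3    4    5    6    7    8    9   10   11   12
a[i]   13   17    2   10   16   16   12    5   16    7    9    9    7
L[i]    1    2    1    2    3    3    3    2    4    3    4    4    3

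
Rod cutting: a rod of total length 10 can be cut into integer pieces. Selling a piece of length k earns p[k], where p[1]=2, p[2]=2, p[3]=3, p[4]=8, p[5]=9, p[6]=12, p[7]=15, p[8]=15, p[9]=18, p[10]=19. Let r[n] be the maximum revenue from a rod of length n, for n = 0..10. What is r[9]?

19

   n    0    1    2    3    4    5    6    7    8    9   10
r[n]    0    2    4    6    8   10   12   15   17   19   21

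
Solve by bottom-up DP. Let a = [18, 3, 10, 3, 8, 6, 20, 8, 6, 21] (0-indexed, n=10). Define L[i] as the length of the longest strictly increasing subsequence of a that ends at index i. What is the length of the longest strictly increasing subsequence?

4

   i    0    1    2    3    4    5    6    7    8    9
a[i]   18    3   10    3    8    6   20    8    6   21
L[i]    1    1    2    1    2    2    3    3    2    4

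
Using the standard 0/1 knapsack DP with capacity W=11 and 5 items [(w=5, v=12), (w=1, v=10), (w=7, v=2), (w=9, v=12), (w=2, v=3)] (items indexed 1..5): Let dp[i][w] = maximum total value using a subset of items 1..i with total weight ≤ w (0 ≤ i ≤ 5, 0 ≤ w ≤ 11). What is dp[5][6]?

22

i\w   0   1   2   3   4   5   6   7   8   9  10  11
  0   0   0   0   0   0   0   0   0   0   0   0   0
  1   0   0   0   0   0  12  12  12  12  12  12  12
  2   0  10  10  10  10  12  22  22  22  22  22  22
  3   0  10  10  10  10  12  22  22  22  22  22  22
  4   0  10  10  10  10  12  22  22  22  22  22  22
  5   0  10  10  13  13  13  22  22  25  25  25  25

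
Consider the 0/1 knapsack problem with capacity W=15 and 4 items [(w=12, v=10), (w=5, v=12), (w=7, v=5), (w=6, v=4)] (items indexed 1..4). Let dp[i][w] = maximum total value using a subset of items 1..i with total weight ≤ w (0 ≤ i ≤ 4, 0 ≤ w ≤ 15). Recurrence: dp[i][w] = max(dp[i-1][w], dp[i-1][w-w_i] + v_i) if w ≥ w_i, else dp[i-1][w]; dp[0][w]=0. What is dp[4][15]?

i\w   0   1   2   3   4   5   6   7   8   9  10  11  12  13  14  15
  0   0   0   0   0   0   0   0   0   0   0   0   0   0   0   0   0
  1   0   0   0   0   0   0   0   0   0   0   0   0  10  10  10  10
  2   0   0   0   0   0  12  12  12  12  12  12  12  12  12  12  12
  3   0   0   0   0   0  12  12  12  12  12  12  12  17  17  17  17
  4   0   0   0   0   0  12  12  12  12  12  12  16  17  17  17  17

17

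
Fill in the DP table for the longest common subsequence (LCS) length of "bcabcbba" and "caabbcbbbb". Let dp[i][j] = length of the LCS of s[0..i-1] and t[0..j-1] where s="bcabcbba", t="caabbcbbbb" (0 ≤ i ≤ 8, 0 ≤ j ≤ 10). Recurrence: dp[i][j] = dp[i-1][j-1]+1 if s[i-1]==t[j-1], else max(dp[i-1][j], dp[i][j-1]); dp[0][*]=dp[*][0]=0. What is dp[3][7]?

2

   ''  c  a  a  b  b  c  b  b  b  b
''  0  0  0  0  0  0  0  0  0  0  0
 b  0  0  0  0  1  1  1  1  1  1  1
 c  0  1  1  1  1  1  2  2  2  2  2
 a  0  1  2  2  2  2  2  2  2  2  2
 b  0  1  2  2  3  3  3  3  3  3  3
 c  0  1  2  2  3  3  4  4  4  4  4
 b  0  1  2  2  3  4  4  5  5  5  5
 b  0  1  2  2  3  4  4  5  6  6  6
 a  0  1  2  3  3  4  4  5  6  6  6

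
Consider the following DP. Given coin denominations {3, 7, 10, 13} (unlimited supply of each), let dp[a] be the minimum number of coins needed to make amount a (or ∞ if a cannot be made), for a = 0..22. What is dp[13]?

1

 a  0  1  2  3  4  5  6  7  8  9 10 11 12 13 14 15 16 17 18 19 20 21 22
dp  0  -  -  1  -  -  2  1  -  3  1  -  4  1  2  5  2  2  6  3  2  3  4
(- denotes ∞ / unreachable)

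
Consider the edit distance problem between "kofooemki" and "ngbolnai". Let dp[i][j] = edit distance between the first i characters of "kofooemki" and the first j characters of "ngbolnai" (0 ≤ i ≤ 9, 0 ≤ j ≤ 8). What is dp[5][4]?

4

   ''  n  g  b  o  l  n  a  i
''  0  1  2  3  4  5  6  7  8
 k  1  1  2  3  4  5  6  7  8
 o  2  2  2  3  3  4  5  6  7
 f  3  3  3  3  4  4  5  6  7
 o  4  4  4  4  3  4  5  6  7
 o  5  5  5  5  4  4  5  6  7
 e  6  6  6  6  5  5  5  6  7
 m  7  7  7  7  6  6  6  6  7
 k  8  8  8  8  7  7  7  7  7
 i  9  9  9  9  8  8  8  8  7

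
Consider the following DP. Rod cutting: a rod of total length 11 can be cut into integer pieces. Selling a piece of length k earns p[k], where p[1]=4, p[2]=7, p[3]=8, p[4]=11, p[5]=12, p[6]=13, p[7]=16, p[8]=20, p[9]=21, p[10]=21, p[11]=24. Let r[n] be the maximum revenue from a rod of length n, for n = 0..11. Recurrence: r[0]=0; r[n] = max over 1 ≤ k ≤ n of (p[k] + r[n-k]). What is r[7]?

28

   n    0    1    2    3    4    5    6    7    8    9   10   11
r[n]    0    4    8   12   16   20   24   28   32   36   40   44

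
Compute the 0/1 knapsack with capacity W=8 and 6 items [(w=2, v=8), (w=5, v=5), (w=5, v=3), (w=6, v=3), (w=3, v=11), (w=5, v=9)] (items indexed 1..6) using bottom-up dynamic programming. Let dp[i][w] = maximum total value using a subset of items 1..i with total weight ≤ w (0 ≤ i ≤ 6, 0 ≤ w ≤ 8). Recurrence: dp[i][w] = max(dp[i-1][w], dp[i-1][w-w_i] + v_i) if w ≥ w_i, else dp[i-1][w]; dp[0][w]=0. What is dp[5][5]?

i\w   0   1   2   3   4   5   6   7   8
  0   0   0   0   0   0   0   0   0   0
  1   0   0   8   8   8   8   8   8   8
  2   0   0   8   8   8   8   8  13  13
  3   0   0   8   8   8   8   8  13  13
  4   0   0   8   8   8   8   8  13  13
  5   0   0   8  11  11  19  19  19  19
  6   0   0   8  11  11  19  19  19  20

19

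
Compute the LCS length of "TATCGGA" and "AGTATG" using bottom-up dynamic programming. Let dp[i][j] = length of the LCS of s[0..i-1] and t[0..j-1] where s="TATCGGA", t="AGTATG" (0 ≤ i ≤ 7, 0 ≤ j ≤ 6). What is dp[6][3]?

   ''  A  G  T  A  T  G
''  0  0  0  0  0  0  0
 T  0  0  0  1  1  1  1
 A  0  1  1  1  2  2  2
 T  0  1  1  2  2  3  3
 C  0  1  1  2  2  3  3
 G  0  1  2  2  2  3  4
 G  0  1  2  2  2  3  4
 A  0  1  2  2  3  3  4

2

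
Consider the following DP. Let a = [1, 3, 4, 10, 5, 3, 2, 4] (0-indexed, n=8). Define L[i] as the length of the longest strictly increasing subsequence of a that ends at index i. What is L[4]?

4

   i    0    1    2    3    4    5    6    7
a[i]    1    3    4   10    5    3    2    4
L[i]    1    2    3    4    4    2    2    3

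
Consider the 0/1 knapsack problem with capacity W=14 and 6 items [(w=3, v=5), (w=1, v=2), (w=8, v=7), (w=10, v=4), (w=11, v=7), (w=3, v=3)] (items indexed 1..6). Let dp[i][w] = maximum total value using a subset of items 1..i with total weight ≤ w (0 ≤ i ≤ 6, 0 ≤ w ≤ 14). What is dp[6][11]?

12

i\w   0   1   2   3   4   5   6   7   8   9  10  11  12  13  14
  0   0   0   0   0   0   0   0   0   0   0   0   0   0   0   0
  1   0   0   0   5   5   5   5   5   5   5   5   5   5   5   5
  2   0   2   2   5   7   7   7   7   7   7   7   7   7   7   7
  3   0   2   2   5   7   7   7   7   7   9   9  12  14  14  14
  4   0   2   2   5   7   7   7   7   7   9   9  12  14  14  14
  5   0   2   2   5   7   7   7   7   7   9   9  12  14  14  14
  6   0   2   2   5   7   7   8  10  10  10  10  12  14  14  15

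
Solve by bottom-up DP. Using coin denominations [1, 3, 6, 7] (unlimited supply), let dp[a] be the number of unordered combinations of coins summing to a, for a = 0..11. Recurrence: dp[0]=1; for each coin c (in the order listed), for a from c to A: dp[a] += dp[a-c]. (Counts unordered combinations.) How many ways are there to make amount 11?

8

after  coin     0     1     2     3     4     5     6     7     8     9    10    11
          1     1     1     1     1     1     1     1     1     1     1     1     1
          3     1     1     1     2     2     2     3     3     3     4     4     4
          6     1     1     1     2     2     2     4     4     4     6     6     6
          7     1     1     1     2     2     2     4     5     5     7     8     8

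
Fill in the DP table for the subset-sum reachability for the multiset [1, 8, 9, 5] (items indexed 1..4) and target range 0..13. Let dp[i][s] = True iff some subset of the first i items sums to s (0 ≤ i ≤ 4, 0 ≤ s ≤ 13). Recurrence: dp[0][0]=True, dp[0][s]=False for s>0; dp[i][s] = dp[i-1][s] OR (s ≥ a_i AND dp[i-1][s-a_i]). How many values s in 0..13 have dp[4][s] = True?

i\s   0   1   2   3   4   5   6   7   8   9  10  11  12  13
  0   T   F   F   F   F   F   F   F   F   F   F   F   F   F
  1   T   T   F   F   F   F   F   F   F   F   F   F   F   F
  2   T   T   F   F   F   F   F   F   T   T   F   F   F   F
  3   T   T   F   F   F   F   F   F   T   T   T   F   F   F
  4   T   T   F   F   F   T   T   F   T   T   T   F   F   T

8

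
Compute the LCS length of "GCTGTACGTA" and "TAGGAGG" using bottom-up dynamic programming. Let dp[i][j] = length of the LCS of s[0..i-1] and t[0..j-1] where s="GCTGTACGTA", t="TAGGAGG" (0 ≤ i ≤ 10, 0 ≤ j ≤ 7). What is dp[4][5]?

2

   ''  T  A  G  G  A  G  G
''  0  0  0  0  0  0  0  0
 G  0  0  0  1  1  1  1  1
 C  0  0  0  1  1  1  1  1
 T  0  1  1  1  1  1  1  1
 G  0  1  1  2  2  2  2  2
 T  0  1  1  2  2  2  2  2
 A  0  1  2  2  2  3  3  3
 C  0  1  2  2  2  3  3  3
 G  0  1  2  3  3  3  4  4
 T  0  1  2  3  3  3  4  4
 A  0  1  2  3  3  4  4  4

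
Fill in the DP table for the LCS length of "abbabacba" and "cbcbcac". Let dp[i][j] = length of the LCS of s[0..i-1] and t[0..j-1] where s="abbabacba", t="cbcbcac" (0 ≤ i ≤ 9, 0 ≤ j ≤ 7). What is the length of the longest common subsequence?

4

   ''  c  b  c  b  c  a  c
''  0  0  0  0  0  0  0  0
 a  0  0  0  0  0  0  1  1
 b  0  0  1  1  1  1  1  1
 b  0  0  1  1  2  2  2  2
 a  0  0  1  1  2  2  3  3
 b  0  0  1  1  2  2  3  3
 a  0  0  1  1  2  2  3  3
 c  0  1  1  2  2  3  3  4
 b  0  1  2  2  3  3  3  4
 a  0  1  2  2  3  3  4  4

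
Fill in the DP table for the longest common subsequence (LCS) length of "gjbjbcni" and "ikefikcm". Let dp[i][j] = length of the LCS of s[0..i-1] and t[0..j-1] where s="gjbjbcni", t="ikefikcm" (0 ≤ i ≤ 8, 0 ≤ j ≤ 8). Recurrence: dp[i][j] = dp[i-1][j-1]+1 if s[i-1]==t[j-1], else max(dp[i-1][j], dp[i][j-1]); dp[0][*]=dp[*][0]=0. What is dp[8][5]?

1

   ''  i  k  e  f  i  k  c  m
''  0  0  0  0  0  0  0  0  0
 g  0  0  0  0  0  0  0  0  0
 j  0  0  0  0  0  0  0  0  0
 b  0  0  0  0  0  0  0  0  0
 j  0  0  0  0  0  0  0  0  0
 b  0  0  0  0  0  0  0  0  0
 c  0  0  0  0  0  0  0  1  1
 n  0  0  0  0  0  0  0  1  1
 i  0  1  1  1  1  1  1  1  1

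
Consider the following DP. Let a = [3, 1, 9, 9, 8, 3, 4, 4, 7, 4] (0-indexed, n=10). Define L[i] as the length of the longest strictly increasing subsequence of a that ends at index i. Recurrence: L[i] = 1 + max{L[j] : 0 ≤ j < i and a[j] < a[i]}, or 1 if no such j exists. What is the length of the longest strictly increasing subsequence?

   i    0    1    2    3    4    5    6    7    8    9
a[i]    3    1    9    9    8    3    4    4    7    4
L[i]    1    1    2    2    2    2    3    3    4    3

4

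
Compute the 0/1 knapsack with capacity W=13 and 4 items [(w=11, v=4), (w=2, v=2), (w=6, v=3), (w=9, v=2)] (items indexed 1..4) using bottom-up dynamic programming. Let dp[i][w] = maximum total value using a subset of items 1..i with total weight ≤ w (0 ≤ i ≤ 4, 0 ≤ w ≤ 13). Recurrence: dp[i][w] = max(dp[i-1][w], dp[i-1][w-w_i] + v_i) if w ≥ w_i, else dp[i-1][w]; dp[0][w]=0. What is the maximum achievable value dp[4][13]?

i\w   0   1   2   3   4   5   6   7   8   9  10  11  12  13
  0   0   0   0   0   0   0   0   0   0   0   0   0   0   0
  1   0   0   0   0   0   0   0   0   0   0   0   4   4   4
  2   0   0   2   2   2   2   2   2   2   2   2   4   4   6
  3   0   0   2   2   2   2   3   3   5   5   5   5   5   6
  4   0   0   2   2   2   2   3   3   5   5   5   5   5   6

6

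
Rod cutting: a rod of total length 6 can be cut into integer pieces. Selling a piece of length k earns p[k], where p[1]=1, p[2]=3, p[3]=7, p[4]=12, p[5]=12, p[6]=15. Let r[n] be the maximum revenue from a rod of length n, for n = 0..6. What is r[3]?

7

   n    0    1    2    3    4    5    6
r[n]    0    1    3    7   12   13   15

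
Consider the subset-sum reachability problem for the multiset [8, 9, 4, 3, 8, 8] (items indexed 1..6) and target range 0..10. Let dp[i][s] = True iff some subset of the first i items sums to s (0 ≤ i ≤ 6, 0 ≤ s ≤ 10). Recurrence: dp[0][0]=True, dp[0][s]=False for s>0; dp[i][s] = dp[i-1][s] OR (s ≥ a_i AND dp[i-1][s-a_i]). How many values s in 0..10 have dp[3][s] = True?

i\s   0   1   2   3   4   5   6   7   8   9  10
  0   T   F   F   F   F   F   F   F   F   F   F
  1   T   F   F   F   F   F   F   F   T   F   F
  2   T   F   F   F   F   F   F   F   T   T   F
  3   T   F   F   F   T   F   F   F   T   T   F
  4   T   F   F   T   T   F   F   T   T   T   F
  5   T   F   F   T   T   F   F   T   T   T   F
  6   T   F   F   T   T   F   F   T   T   T   F

4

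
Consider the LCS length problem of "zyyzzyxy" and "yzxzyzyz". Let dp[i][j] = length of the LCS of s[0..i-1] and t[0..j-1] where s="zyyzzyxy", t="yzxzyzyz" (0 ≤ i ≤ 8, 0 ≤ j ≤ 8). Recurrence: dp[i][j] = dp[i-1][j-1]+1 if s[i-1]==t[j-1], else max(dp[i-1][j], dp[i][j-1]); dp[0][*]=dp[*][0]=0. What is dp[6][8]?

4

   ''  y  z  x  z  y  z  y  z
''  0  0  0  0  0  0  0  0  0
 z  0  0  1  1  1  1  1  1  1
 y  0  1  1  1  1  2  2  2  2
 y  0  1  1  1  1  2  2  3  3
 z  0  1  2  2  2  2  3  3  4
 z  0  1  2  2  3  3  3  3  4
 y  0  1  2  2  3  4  4  4  4
 x  0  1  2  3  3  4  4  4  4
 y  0  1  2  3  3  4  4  5  5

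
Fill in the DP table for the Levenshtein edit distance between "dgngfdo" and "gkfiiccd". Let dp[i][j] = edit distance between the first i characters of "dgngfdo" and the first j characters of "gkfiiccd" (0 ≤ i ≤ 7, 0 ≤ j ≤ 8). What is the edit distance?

   ''  g  k  f  i  i  c  c  d
''  0  1  2  3  4  5  6  7  8
 d  1  1  2  3  4  5  6  7  7
 g  2  1  2  3  4  5  6  7  8
 n  3  2  2  3  4  5  6  7  8
 g  4  3  3  3  4  5  6  7  8
 f  5  4  4  3  4  5  6  7  8
 d  6  5  5  4  4  5  6  7  7
 o  7  6  6  5  5  5  6  7  8

8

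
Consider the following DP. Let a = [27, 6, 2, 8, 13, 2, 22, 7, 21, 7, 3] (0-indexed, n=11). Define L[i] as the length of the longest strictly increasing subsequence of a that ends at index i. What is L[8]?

4

   i    0    1    2    3    4    5    6    7    8    9   10
a[i]   27    6    2    8   13    2   22    7   21    7    3
L[i]    1    1    1    2    3    1    4    2    4    2    2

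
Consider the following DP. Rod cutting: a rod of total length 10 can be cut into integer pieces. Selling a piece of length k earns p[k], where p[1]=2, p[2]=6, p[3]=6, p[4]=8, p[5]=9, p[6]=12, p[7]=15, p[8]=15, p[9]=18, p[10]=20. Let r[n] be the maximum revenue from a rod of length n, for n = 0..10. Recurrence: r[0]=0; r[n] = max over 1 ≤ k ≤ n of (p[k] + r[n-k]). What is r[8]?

24

   n    0    1    2    3    4    5    6    7    8    9   10
r[n]    0    2    6    8   12   14   18   20   24   26   30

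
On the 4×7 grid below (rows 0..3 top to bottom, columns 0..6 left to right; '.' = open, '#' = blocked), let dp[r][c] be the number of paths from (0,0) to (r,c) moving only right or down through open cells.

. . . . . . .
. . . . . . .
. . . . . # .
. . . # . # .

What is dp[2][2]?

6

r\c   0   1   2   3   4   5   6
  0   1   1   1   1   1   1   1
  1   1   2   3   4   5   6   7
  2   1   3   6  10  15   0   7
  3   1   4  10   0  15   0   7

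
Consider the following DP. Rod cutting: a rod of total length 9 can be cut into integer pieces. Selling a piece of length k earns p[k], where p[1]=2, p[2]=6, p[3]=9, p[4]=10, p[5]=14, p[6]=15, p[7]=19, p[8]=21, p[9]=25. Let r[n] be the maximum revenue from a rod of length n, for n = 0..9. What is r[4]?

12

   n    0    1    2    3    4    5    6    7    8    9
r[n]    0    2    6    9   12   15   18   21   24   27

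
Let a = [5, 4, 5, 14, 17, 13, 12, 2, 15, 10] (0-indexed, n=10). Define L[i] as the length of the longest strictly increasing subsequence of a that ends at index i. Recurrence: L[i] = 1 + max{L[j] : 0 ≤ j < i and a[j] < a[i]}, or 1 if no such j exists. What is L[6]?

   i    0    1    2    3    4    5    6    7    8    9
a[i]    5    4    5   14   17   13   12    2   15   10
L[i]    1    1    2    3    4    3    3    1    4    3

3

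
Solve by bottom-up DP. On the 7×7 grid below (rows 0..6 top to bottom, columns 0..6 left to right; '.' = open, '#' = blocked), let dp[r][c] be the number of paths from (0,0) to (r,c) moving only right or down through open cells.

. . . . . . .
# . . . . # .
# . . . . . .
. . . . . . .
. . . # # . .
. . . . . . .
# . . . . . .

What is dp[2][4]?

10

r\c   0   1   2   3   4   5   6
  0   1   1   1   1   1   1   1
  1   0   1   2   3   4   0   1
  2   0   1   3   6  10  10  11
  3   0   1   4  10  20  30  41
  4   0   1   5   0   0  30  71
  5   0   1   6   6   6  36 107
  6   0   1   7  13  19  55 162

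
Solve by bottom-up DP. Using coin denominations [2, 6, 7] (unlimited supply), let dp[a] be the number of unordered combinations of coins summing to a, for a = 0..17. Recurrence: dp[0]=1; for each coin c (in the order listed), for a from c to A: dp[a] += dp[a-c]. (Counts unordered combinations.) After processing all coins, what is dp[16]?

after  coin     0     1     2     3     4     5     6     7     8     9    10    11    12    13    14    15    16    17
          2     1     0     1     0     1     0     1     0     1     0     1     0     1     0     1     0     1     0
          6     1     0     1     0     1     0     2     0     2     0     2     0     3     0     3     0     3     0
          7     1     0     1     0     1     0     2     1     2     1     2     1     3     2     4     2     4     2

4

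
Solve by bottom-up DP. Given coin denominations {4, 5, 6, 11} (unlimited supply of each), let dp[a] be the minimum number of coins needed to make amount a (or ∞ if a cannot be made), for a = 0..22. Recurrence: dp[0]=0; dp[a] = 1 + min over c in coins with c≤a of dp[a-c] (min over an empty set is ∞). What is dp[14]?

3

 a  0  1  2  3  4  5  6  7  8  9 10 11 12 13 14 15 16 17 18 19 20 21 22
dp  0  -  -  -  1  1  1  -  2  2  2  1  2  3  3  2  2  2  3  3  3  3  2
(- denotes ∞ / unreachable)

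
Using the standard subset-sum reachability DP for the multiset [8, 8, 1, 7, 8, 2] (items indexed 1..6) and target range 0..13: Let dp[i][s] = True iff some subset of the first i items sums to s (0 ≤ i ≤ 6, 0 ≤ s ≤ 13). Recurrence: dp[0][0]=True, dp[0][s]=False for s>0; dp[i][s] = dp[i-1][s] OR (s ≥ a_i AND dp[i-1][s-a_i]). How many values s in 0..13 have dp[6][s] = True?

i\s   0   1   2   3   4   5   6   7   8   9  10  11  12  13
  0   T   F   F   F   F   F   F   F   F   F   F   F   F   F
  1   T   F   F   F   F   F   F   F   T   F   F   F   F   F
  2   T   F   F   F   F   F   F   F   T   F   F   F   F   F
  3   T   T   F   F   F   F   F   F   T   T   F   F   F   F
  4   T   T   F   F   F   F   F   T   T   T   F   F   F   F
  5   T   T   F   F   F   F   F   T   T   T   F   F   F   F
  6   T   T   T   T   F   F   F   T   T   T   T   T   F   F

9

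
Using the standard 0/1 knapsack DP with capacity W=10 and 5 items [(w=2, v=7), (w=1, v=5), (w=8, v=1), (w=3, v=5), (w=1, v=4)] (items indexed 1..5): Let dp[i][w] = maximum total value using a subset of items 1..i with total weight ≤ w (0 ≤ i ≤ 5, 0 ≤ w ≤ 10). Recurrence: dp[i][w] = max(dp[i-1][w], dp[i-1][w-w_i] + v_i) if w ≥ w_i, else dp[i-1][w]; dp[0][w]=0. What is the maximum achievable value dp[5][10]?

i\w   0   1   2   3   4   5   6   7   8   9  10
  0   0   0   0   0   0   0   0   0   0   0   0
  1   0   0   7   7   7   7   7   7   7   7   7
  2   0   5   7  12  12  12  12  12  12  12  12
  3   0   5   7  12  12  12  12  12  12  12  12
  4   0   5   7  12  12  12  17  17  17  17  17
  5   0   5   9  12  16  16  17  21  21  21  21

21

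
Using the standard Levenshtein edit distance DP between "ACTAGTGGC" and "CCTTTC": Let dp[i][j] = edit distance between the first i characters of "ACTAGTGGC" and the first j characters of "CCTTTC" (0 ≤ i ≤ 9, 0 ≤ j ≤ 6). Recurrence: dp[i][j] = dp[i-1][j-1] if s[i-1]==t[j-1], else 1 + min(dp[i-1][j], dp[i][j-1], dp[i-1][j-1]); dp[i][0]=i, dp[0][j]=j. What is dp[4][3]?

2

   ''  C  C  T  T  T  C
''  0  1  2  3  4  5  6
 A  1  1  2  3  4  5  6
 C  2  1  1  2  3  4  5
 T  3  2  2  1  2  3  4
 A  4  3  3  2  2  3  4
 G  5  4  4  3  3  3  4
 T  6  5  5  4  3  3  4
 G  7  6  6  5  4  4  4
 G  8  7  7  6  5  5  5
 C  9  8  7  7  6  6  5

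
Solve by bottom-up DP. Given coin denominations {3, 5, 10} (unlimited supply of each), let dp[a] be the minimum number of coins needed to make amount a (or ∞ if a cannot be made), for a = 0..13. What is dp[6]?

2

 a  0  1  2  3  4  5  6  7  8  9 10 11 12 13
dp  0  -  -  1  -  1  2  -  2  3  1  3  4  2
(- denotes ∞ / unreachable)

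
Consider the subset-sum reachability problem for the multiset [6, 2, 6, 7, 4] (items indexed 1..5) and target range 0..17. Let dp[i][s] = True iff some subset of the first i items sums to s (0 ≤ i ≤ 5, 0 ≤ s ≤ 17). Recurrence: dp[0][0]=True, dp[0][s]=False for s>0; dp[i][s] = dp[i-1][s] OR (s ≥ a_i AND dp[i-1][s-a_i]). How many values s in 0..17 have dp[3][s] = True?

i\s   0   1   2   3   4   5   6   7   8   9  10  11  12  13  14  15  16  17
  0   T   F   F   F   F   F   F   F   F   F   F   F   F   F   F   F   F   F
  1   T   F   F   F   F   F   T   F   F   F   F   F   F   F   F   F   F   F
  2   T   F   T   F   F   F   T   F   T   F   F   F   F   F   F   F   F   F
  3   T   F   T   F   F   F   T   F   T   F   F   F   T   F   T   F   F   F
  4   T   F   T   F   F   F   T   T   T   T   F   F   T   T   T   T   F   F
  5   T   F   T   F   T   F   T   T   T   T   T   T   T   T   T   T   T   T

6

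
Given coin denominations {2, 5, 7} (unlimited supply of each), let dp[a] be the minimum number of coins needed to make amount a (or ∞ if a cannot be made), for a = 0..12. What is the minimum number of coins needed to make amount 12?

2

 a  0  1  2  3  4  5  6  7  8  9 10 11 12
dp  0  -  1  -  2  1  3  1  4  2  2  3  2
(- denotes ∞ / unreachable)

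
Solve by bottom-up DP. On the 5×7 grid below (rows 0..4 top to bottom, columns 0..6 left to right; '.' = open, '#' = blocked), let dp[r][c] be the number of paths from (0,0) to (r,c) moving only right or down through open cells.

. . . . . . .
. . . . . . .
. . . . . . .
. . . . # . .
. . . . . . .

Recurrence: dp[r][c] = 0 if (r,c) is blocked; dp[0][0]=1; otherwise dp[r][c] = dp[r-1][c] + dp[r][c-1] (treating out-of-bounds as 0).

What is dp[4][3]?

r\c   0   1   2   3   4   5   6
  0   1   1   1   1   1   1   1
  1   1   2   3   4   5   6   7
  2   1   3   6  10  15  21  28
  3   1   4  10  20   0  21  49
  4   1   5  15  35  35  56 105

35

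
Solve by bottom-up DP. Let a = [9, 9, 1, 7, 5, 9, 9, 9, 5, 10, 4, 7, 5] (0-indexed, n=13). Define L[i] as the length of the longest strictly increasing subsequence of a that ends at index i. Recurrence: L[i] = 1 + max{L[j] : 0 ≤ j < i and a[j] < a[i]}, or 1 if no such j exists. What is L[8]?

   i    0    1    2    3    4    5    6    7    8    9   10   11   12
a[i]    9    9    1    7    5    9    9    9    5   10    4    7    5
L[i]    1    1    1    2    2    3    3    3    2    4    2    3    3

2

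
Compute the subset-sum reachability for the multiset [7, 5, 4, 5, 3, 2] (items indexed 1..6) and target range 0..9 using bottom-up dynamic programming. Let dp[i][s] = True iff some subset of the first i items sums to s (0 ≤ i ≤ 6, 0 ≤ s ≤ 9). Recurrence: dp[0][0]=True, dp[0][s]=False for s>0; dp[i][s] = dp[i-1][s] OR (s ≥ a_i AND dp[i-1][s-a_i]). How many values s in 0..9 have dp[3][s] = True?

i\s   0   1   2   3   4   5   6   7   8   9
  0   T   F   F   F   F   F   F   F   F   F
  1   T   F   F   F   F   F   F   T   F   F
  2   T   F   F   F   F   T   F   T   F   F
  3   T   F   F   F   T   T   F   T   F   T
  4   T   F   F   F   T   T   F   T   F   T
  5   T   F   F   T   T   T   F   T   T   T
  6   T   F   T   T   T   T   T   T   T   T

5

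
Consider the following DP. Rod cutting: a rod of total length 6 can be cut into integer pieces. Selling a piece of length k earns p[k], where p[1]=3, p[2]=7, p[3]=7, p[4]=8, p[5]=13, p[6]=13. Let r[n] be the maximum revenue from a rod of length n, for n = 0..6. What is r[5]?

17

   n    0    1    2    3    4    5    6
r[n]    0    3    7   10   14   17   21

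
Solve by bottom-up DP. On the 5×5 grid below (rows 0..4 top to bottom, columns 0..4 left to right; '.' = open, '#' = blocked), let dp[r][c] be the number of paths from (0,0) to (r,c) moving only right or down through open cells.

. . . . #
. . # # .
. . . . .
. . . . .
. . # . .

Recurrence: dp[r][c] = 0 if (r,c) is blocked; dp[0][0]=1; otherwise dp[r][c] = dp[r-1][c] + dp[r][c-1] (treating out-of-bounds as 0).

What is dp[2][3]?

r\c   0   1   2   3   4
  0   1   1   1   1   0
  1   1   2   0   0   0
  2   1   3   3   3   3
  3   1   4   7  10  13
  4   1   5   0  10  23

3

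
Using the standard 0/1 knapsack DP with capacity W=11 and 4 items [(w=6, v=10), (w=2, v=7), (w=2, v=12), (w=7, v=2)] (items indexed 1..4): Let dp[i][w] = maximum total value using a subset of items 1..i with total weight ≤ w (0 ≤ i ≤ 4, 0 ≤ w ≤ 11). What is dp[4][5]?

19

i\w   0   1   2   3   4   5   6   7   8   9  10  11
  0   0   0   0   0   0   0   0   0   0   0   0   0
  1   0   0   0   0   0   0  10  10  10  10  10  10
  2   0   0   7   7   7   7  10  10  17  17  17  17
  3   0   0  12  12  19  19  19  19  22  22  29  29
  4   0   0  12  12  19  19  19  19  22  22  29  29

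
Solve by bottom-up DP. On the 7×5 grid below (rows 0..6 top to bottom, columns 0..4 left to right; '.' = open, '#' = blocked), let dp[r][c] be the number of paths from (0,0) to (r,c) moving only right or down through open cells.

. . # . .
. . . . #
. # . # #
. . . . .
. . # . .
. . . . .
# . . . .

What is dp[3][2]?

r\c   0   1   2   3   4
  0   1   1   0   0   0
  1   1   2   2   2   0
  2   1   0   2   0   0
  3   1   1   3   3   3
  4   1   2   0   3   6
  5   1   3   3   6  12
  6   0   3   6  12  24

3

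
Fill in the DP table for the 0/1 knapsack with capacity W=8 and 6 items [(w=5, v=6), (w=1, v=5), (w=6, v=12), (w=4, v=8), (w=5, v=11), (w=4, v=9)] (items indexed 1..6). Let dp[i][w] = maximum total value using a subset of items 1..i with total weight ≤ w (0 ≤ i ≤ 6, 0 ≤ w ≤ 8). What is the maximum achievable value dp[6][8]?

i\w   0   1   2   3   4   5   6   7   8
  0   0   0   0   0   0   0   0   0   0
  1   0   0   0   0   0   6   6   6   6
  2   0   5   5   5   5   6  11  11  11
  3   0   5   5   5   5   6  12  17  17
  4   0   5   5   5   8  13  13  17  17
  5   0   5   5   5   8  13  16  17  17
  6   0   5   5   5   9  14  16  17  17

17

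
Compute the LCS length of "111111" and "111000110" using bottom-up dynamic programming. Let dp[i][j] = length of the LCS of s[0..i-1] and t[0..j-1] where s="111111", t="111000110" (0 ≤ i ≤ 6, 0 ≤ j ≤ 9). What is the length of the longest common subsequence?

5

   ''  1  1  1  0  0  0  1  1  0
''  0  0  0  0  0  0  0  0  0  0
 1  0  1  1  1  1  1  1  1  1  1
 1  0  1  2  2  2  2  2  2  2  2
 1  0  1  2  3  3  3  3  3  3  3
 1  0  1  2  3  3  3  3  4  4  4
 1  0  1  2  3  3  3  3  4  5  5
 1  0  1  2  3  3  3  3  4  5  5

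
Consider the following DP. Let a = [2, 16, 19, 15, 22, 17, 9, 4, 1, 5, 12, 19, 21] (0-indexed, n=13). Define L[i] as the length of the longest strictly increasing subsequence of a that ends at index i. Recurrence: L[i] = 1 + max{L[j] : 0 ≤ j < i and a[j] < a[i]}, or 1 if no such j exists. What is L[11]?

5

   i    0    1    2    3    4    5    6    7    8    9   10   11   12
a[i]    2   16   19   15   22   17    9    4    1    5   12   19   21
L[i]    1    2    3    2    4    3    2    2    1    3    4    5    6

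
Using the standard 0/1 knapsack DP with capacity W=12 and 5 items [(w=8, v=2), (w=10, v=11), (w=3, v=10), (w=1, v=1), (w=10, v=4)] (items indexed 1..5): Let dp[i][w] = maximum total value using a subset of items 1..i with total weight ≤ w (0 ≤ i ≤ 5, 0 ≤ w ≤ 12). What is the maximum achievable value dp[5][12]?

i\w   0   1   2   3   4   5   6   7   8   9  10  11  12
  0   0   0   0   0   0   0   0   0   0   0   0   0   0
  1   0   0   0   0   0   0   0   0   2   2   2   2   2
  2   0   0   0   0   0   0   0   0   2   2  11  11  11
  3   0   0   0  10  10  10  10  10  10  10  11  12  12
  4   0   1   1  10  11  11  11  11  11  11  11  12  13
  5   0   1   1  10  11  11  11  11  11  11  11  12  13

13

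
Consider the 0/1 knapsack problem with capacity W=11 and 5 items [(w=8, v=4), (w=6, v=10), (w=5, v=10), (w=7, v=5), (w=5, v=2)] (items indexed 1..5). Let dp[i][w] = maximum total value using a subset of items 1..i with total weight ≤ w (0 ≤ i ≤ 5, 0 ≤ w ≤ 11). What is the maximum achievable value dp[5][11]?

20

i\w   0   1   2   3   4   5   6   7   8   9  10  11
  0   0   0   0   0   0   0   0   0   0   0   0   0
  1   0   0   0   0   0   0   0   0   4   4   4   4
  2   0   0   0   0   0   0  10  10  10  10  10  10
  3   0   0   0   0   0  10  10  10  10  10  10  20
  4   0   0   0   0   0  10  10  10  10  10  10  20
  5   0   0   0   0   0  10  10  10  10  10  12  20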